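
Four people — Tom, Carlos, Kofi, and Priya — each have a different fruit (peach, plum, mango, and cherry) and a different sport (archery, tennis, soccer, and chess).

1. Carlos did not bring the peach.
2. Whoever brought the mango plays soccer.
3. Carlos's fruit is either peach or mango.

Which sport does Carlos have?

With clues 1–3, archery, chess, and tennis are impossible for Carlos's sport.
That leaves soccer.

soccer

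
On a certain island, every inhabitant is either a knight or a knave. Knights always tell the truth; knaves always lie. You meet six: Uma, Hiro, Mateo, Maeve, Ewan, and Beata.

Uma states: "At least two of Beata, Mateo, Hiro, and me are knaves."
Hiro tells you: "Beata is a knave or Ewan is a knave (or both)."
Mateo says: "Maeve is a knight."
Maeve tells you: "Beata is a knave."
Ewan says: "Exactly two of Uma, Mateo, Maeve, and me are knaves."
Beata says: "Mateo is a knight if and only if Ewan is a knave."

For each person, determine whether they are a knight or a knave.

Uma: knight, Hiro: knave, Mateo: knave, Maeve: knave, Ewan: knight, Beata: knight

Consider Uma. Suppose Uma is a knave.
Then no assignment of the remaining roles makes every statement match its speaker's type — contradiction.
So Uma is a knight.
Consider Hiro. Suppose Hiro is a knight.
Then no assignment of the remaining roles makes every statement match its speaker's type — contradiction.
So Hiro is a knave.
Consider Mateo. Suppose Mateo is a knight.
Then no assignment of the remaining roles makes every statement match its speaker's type — contradiction.
So Mateo is a knave.
Consider Maeve. Suppose Maeve is a knight.
Then Mateo's statement comes out true, contradicting Mateo being a knave.
So Maeve is a knave.
Consider Ewan. Suppose Ewan is a knave.
Then Hiro's statement comes out true, contradicting Hiro being a knave.
So Ewan is a knight.
With that fixed, Beata's statement is true, so Beata is a knight.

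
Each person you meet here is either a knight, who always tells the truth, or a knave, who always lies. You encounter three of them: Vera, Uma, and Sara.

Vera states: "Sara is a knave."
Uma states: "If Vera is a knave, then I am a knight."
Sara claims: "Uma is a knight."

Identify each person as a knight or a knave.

Vera: knave, Uma: knight, Sara: knight

Consider Vera. Suppose Vera is a knight.
Then no assignment of the remaining roles makes every statement match its speaker's type — contradiction.
So Vera is a knave.
Consider Uma. Suppose Uma is a knave.
Then no assignment of the remaining roles makes every statement match its speaker's type — contradiction.
So Uma is a knight.
With that fixed, Sara's statement is true, so Sara is a knight.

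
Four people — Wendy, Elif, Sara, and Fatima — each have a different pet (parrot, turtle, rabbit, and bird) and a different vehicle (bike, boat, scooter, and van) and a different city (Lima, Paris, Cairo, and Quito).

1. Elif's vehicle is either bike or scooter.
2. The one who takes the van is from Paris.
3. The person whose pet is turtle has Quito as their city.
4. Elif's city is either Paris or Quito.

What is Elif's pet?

turtle

With clues 1–4, bird, parrot, and rabbit are impossible for Elif's pet.
That leaves turtle.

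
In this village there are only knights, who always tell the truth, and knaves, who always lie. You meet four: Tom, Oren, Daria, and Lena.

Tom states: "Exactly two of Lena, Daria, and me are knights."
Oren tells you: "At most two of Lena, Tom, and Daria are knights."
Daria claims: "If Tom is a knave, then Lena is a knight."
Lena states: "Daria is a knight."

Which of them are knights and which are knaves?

Consider Tom. Suppose Tom is a knight.
Then no assignment of the remaining roles makes every statement match its speaker's type — contradiction.
So Tom is a knave.
With that fixed, Oren's statement is true, so Oren is a knight.
Consider Daria. Suppose Daria is a knight.
Then no assignment of the remaining roles makes every statement match its speaker's type — contradiction.
So Daria is a knave.
With that fixed, Lena's statement is false, so Lena is a knave.

Tom: knave, Oren: knight, Daria: knave, Lena: knave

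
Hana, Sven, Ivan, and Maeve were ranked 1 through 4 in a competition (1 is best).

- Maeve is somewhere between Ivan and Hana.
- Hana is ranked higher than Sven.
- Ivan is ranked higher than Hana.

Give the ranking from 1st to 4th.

Ivan, Maeve, Hana, Sven

From clue 1: Maeve is in {2,3}.
From clues 1–2: Hana is in {1,3}.
From clues 1–3: Ivan → rank 1, Maeve → rank 2, Hana → rank 3, Sven → rank 4.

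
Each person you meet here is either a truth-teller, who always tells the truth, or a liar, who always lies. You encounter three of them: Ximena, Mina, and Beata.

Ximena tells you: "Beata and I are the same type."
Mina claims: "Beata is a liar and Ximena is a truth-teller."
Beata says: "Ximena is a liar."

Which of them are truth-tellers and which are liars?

Consider Ximena. Suppose Ximena is a truth-teller.
Then no assignment of the remaining roles makes every statement match its speaker's type — contradiction.
So Ximena is a liar.
With that fixed, Mina's statement is false, so Mina is a liar.
With that fixed, Beata's statement is true, so Beata is a truth-teller.

Ximena: liar, Mina: liar, Beata: truth-teller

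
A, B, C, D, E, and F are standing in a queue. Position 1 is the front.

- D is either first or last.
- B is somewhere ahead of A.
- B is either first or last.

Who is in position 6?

With clues 1–2, B is ruled out for position 6.
With clues 1–3, A, C, E, and F are ruled out for position 6.
So position 6 is D.

D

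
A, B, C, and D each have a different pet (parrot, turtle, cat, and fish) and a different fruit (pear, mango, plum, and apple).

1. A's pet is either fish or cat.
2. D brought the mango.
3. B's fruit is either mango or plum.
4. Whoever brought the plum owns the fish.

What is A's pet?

cat

Clue 1 rules out parrot and turtle for A's pet.
With clues 1–4, fish is impossible for A's pet.
That leaves cat.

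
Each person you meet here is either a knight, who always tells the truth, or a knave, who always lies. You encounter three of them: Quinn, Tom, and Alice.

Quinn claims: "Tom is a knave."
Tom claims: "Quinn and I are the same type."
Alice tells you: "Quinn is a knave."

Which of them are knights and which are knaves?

Quinn: knight, Tom: knave, Alice: knave

Consider Quinn. Suppose Quinn is a knave.
Then whichever role Tom has, Tom's statement has the wrong truth value — contradiction.
So Quinn is a knight.
With that fixed, Alice's statement is false, so Alice is a knave.
Consider Tom. Suppose Tom is a knight.
Then Quinn's statement comes out false, contradicting Quinn being a knight.
So Tom is a knave.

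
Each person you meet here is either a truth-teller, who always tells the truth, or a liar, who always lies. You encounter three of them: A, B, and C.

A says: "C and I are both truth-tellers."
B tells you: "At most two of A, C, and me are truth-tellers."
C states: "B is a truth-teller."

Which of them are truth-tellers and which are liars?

Consider A. Suppose A is a truth-teller.
Then no assignment of the remaining roles makes every statement match its speaker's type — contradiction.
So A is a liar.
With that fixed, B's statement is true, so B is a truth-teller.
With that fixed, C's statement is true, so C is a truth-teller.

A: liar, B: truth-teller, C: truth-teller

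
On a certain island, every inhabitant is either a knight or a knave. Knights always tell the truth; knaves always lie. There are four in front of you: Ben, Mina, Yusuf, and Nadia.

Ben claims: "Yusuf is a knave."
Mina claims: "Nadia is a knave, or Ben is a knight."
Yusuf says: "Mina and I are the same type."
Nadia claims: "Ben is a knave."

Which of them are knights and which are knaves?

Consider Ben. Suppose Ben is a knave.
Then no assignment of the remaining roles makes every statement match its speaker's type — contradiction.
So Ben is a knight.
With that fixed, Mina's statement is true, so Mina is a knight.
With that fixed, Nadia's statement is false, so Nadia is a knave.
Consider Yusuf. Suppose Yusuf is a knight.
Then Ben's statement comes out false, contradicting Ben being a knight.
So Yusuf is a knave.

Ben: knight, Mina: knight, Yusuf: knave, Nadia: knave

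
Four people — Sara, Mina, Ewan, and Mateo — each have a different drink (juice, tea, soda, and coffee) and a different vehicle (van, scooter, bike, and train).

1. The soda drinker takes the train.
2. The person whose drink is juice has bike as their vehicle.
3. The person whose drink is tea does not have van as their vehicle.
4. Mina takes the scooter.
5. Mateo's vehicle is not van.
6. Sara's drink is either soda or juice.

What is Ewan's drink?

coffee

With clues 1–4, tea is impossible for Ewan's drink.
With clues 1–6, juice and soda are impossible for Ewan's drink.
That leaves coffee.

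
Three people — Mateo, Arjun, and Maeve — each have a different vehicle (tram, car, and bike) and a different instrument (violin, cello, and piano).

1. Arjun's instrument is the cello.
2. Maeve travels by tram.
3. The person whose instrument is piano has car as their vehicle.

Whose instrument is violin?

Maeve

Clue 1 rules out Arjun for the one with instrument violin.
With clues 1–3, Mateo is impossible for the one with instrument violin.
That leaves Maeve.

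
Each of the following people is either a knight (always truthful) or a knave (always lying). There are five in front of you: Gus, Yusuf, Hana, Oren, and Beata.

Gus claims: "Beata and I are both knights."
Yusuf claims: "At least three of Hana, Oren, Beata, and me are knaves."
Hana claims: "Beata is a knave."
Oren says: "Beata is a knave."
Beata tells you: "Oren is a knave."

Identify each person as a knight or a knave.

Consider Gus. Suppose Gus is a knight.
Then no assignment of the remaining roles makes every statement match its speaker's type — contradiction.
So Gus is a knave.
Consider Yusuf. Suppose Yusuf is a knight.
Then no assignment of the remaining roles makes every statement match its speaker's type — contradiction.
So Yusuf is a knave.
Consider Hana. Suppose Hana is a knave.
Then no assignment of the remaining roles makes every statement match its speaker's type — contradiction.
So Hana is a knight.
Consider Oren. Suppose Oren is a knave.
Then no assignment of the remaining roles makes every statement match its speaker's type — contradiction.
So Oren is a knight.
With that fixed, Beata's statement is false, so Beata is a knave.

Gus: knave, Yusuf: knave, Hana: knight, Oren: knight, Beata: knave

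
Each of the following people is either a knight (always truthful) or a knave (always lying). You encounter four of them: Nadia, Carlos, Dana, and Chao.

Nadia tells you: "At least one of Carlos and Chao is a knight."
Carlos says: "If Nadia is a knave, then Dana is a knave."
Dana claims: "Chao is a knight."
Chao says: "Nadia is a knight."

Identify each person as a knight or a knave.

Nadia: knight, Carlos: knight, Dana: knight, Chao: knight

Consider Nadia. Suppose Nadia is a knave.
Then no assignment of the remaining roles makes every statement match its speaker's type — contradiction.
So Nadia is a knight.
With that fixed, Carlos's statement is true, so Carlos is a knight.
With that fixed, Chao's statement is true, so Chao is a knight.
With that fixed, Dana's statement is true, so Dana is a knight.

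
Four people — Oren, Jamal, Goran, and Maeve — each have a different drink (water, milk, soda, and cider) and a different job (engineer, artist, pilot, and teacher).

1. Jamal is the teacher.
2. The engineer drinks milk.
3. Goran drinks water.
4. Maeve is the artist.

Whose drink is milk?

With clues 1–2, Jamal is impossible for the one with drink milk.
With clues 1–3, Goran is impossible for the one with drink milk.
With clues 1–4, Maeve is impossible for the one with drink milk.
That leaves Oren.

Oren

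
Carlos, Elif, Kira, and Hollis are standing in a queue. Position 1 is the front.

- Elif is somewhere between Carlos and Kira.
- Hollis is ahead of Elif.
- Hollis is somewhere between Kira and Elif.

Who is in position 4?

With clue 1, Elif is ruled out for position 4.
With clues 1–2, Hollis is ruled out for position 4.
With clues 1–3, Kira is ruled out for position 4.
So position 4 is Carlos.

Carlos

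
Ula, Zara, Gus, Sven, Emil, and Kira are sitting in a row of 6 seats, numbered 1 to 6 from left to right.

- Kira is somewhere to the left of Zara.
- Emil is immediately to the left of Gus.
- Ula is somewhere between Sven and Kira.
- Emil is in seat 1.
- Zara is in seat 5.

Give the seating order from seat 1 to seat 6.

Emil, Gus, Kira, Ula, Zara, Sven

From clue 1: Zara is in {2,3,4,5,6}.
From clues 1–3: Kira is in {1,3,5}.
From clues 1–4: Emil → seat 1, Gus → seat 2.
From clues 1–5: Kira → seat 3, Ula → seat 4, Zara → seat 5, Sven → seat 6.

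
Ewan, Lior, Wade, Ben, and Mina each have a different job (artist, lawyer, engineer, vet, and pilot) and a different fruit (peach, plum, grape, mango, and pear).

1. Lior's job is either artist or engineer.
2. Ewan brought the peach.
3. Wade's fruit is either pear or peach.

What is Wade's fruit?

With clues 1–2, peach is impossible for Wade's fruit.
With clues 1–3, grape, mango, and plum are impossible for Wade's fruit.
That leaves pear.

pear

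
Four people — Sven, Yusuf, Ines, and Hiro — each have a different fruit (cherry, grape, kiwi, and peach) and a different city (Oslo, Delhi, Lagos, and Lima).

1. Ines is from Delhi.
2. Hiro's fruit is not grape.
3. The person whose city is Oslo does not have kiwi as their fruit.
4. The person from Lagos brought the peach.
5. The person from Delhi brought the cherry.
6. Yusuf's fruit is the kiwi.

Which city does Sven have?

Clue 1 rules out Delhi for Sven's city.
With clues 1–6, Lagos and Lima are impossible for Sven's city.
That leaves Oslo.

Oslo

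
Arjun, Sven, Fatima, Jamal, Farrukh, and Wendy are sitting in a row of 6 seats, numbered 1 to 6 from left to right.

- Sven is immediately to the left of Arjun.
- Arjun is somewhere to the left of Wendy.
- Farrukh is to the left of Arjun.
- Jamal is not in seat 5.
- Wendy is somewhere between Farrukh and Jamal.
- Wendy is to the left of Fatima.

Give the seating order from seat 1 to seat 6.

From clue 1: Arjun is in {2,3,4,5,6}.
From clues 1–2: Arjun is in {2,3,4,5}.
From clues 1–3: Arjun is in {3,4,5}.
From clues 1–5: Jamal → seat 6.
From clues 1–6: Farrukh → seat 1, Sven → seat 2, Arjun → seat 3, Wendy → seat 4, Fatima → seat 5.

Farrukh, Sven, Arjun, Wendy, Fatima, Jamal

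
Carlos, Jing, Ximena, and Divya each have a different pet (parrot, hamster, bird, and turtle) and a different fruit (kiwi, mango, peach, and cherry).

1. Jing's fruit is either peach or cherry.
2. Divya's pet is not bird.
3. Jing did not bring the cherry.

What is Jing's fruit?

peach

Clue 1 rules out kiwi and mango for Jing's fruit.
With clues 1–3, cherry is impossible for Jing's fruit.
That leaves peach.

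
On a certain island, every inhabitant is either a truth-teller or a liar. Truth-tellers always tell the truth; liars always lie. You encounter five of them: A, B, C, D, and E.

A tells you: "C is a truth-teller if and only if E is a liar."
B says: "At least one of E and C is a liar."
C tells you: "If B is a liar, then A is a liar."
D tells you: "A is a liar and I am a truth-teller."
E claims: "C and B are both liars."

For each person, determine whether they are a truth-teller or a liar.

A: truth-teller, B: truth-teller, C: truth-teller, D: liar, E: liar

Consider A. Suppose A is a liar.
Then no assignment of the remaining roles makes every statement match its speaker's type — contradiction.
So A is a truth-teller.
With that fixed, D's statement is false, so D is a liar.
Consider B. Suppose B is a liar.
Then no assignment of the remaining roles makes every statement match its speaker's type — contradiction.
So B is a truth-teller.
With that fixed, C's statement is true, so C is a truth-teller.
With that fixed, E's statement is false, so E is a liar.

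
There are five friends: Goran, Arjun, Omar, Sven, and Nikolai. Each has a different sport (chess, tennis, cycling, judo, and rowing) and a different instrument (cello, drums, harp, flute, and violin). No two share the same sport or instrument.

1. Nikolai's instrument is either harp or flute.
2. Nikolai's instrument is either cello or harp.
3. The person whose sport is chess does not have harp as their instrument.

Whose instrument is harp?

With clues 1–2, Arjun, Goran, Omar, and Sven are impossible for the one with instrument harp.
That leaves Nikolai.

Nikolai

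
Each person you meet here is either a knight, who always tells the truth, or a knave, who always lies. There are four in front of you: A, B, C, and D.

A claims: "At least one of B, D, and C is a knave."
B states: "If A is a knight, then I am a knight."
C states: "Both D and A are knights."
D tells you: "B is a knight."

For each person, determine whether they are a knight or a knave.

A: knight, B: knave, C: knave, D: knave

Consider A. Suppose A is a knave.
Then no assignment of the remaining roles makes every statement match its speaker's type — contradiction.
So A is a knight.
Consider B. Suppose B is a knight.
Then no assignment of the remaining roles makes every statement match its speaker's type — contradiction.
So B is a knave.
With that fixed, D's statement is false, so D is a knave.
With that fixed, C's statement is false, so C is a knave.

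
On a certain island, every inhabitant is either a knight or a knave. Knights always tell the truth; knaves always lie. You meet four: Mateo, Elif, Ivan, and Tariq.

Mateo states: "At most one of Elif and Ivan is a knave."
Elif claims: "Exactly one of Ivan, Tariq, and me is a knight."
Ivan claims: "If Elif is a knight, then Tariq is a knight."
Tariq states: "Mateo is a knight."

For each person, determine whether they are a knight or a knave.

Consider Mateo. Suppose Mateo is a knave.
Then no assignment of the remaining roles makes every statement match its speaker's type — contradiction.
So Mateo is a knight.
With that fixed, Tariq's statement is true, so Tariq is a knight.
With that fixed, Ivan's statement is true, so Ivan is a knight.
With that fixed, Elif's statement is false, so Elif is a knave.

Mateo: knight, Elif: knave, Ivan: knight, Tariq: knight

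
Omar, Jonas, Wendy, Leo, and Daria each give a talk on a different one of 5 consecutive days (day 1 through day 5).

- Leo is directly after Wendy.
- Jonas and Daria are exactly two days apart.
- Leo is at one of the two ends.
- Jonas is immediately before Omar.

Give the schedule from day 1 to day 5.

Jonas, Omar, Daria, Wendy, Leo

From clue 1: Wendy is in {1,2,3,4}.
From clues 1–2: Omar is in {2,4}.
From clues 1–3: Omar → day 2, Wendy → day 4, Leo → day 5.
From clues 1–4: Jonas → day 1, Daria → day 3.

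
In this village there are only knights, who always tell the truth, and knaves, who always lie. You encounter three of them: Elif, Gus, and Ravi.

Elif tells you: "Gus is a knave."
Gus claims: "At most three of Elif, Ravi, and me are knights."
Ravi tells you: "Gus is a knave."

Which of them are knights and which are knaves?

Elif: knave, Gus: knight, Ravi: knave

Regardless of anyone's role, Gus's statement is true, so Gus is a knight.
With that fixed, Ravi's statement is false, so Ravi is a knave.
With that fixed, Elif's statement is false, so Elif is a knave.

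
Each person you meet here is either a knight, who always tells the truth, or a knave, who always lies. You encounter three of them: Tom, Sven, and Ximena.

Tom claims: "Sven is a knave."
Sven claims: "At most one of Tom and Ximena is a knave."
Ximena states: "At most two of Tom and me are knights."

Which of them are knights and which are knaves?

Tom: knave, Sven: knight, Ximena: knight

Regardless of anyone's role, Ximena's statement is true, so Ximena is a knight.
With that fixed, Sven's statement is true, so Sven is a knight.
With that fixed, Tom's statement is false, so Tom is a knave.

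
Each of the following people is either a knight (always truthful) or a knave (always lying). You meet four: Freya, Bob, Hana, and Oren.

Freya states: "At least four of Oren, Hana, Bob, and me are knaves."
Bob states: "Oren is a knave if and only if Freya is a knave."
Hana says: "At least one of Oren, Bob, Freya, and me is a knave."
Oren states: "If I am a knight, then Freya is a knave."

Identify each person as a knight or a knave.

Freya: knave, Bob: knave, Hana: knight, Oren: knight

Consider Freya. Suppose Freya is a knight.
Then Freya's own statement would have to be true, but it can't be — contradiction.
So Freya is a knave.
With that fixed, Hana's statement is true, so Hana is a knight.
With that fixed, Oren's statement is true, so Oren is a knight.
With that fixed, Bob's statement is false, so Bob is a knave.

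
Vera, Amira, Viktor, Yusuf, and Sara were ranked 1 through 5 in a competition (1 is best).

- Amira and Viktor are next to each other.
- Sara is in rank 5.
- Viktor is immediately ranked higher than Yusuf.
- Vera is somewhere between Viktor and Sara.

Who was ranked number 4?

With clues 1–2, Sara is ruled out for rank 4.
With clues 1–3, Amira and Viktor are ruled out for rank 4.
With clues 1–4, Yusuf is ruled out for rank 4.
So rank 4 is Vera.

Vera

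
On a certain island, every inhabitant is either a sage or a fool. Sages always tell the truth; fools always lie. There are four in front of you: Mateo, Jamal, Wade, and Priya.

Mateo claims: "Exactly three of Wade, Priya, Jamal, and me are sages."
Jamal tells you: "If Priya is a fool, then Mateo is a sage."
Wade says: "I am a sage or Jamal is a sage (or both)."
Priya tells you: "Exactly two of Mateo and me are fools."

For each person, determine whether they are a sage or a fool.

Mateo: sage, Jamal: sage, Wade: sage, Priya: fool

Consider Mateo. Suppose Mateo is a fool.
Then whichever role Priya has, Priya's statement has the wrong truth value — contradiction.
So Mateo is a sage.
With that fixed, Jamal's statement is true, so Jamal is a sage.
With that fixed, Wade's statement is true, so Wade is a sage.
With that fixed, Priya's statement is false, so Priya is a fool.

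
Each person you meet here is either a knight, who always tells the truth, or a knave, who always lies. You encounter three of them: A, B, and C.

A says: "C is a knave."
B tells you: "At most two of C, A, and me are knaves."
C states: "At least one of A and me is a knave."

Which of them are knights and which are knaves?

Consider A. Suppose A is a knight.
Then whichever role C has, C's statement has the wrong truth value — contradiction.
So A is a knave.
With that fixed, C's statement is true, so C is a knight.
With that fixed, B's statement is true, so B is a knight.

A: knave, B: knight, C: knight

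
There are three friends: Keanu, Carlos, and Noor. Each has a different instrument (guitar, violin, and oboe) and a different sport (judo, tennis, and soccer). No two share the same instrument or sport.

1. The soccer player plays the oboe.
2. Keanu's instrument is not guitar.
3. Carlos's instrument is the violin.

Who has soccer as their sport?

With clues 1–3, Carlos and Noor are impossible for the one with sport soccer.
That leaves Keanu.

Keanu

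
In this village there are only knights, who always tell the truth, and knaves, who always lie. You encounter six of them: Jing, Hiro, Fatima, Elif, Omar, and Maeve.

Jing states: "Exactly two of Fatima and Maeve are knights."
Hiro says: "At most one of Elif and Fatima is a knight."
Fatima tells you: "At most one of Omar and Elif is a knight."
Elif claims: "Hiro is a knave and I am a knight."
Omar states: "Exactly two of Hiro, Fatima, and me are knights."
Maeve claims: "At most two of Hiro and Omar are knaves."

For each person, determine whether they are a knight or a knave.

Jing: knight, Hiro: knave, Fatima: knight, Elif: knight, Omar: knave, Maeve: knight

Regardless of anyone's role, Maeve's statement is true, so Maeve is a knight.
Consider Jing. Suppose Jing is a knave.
Then no assignment of the remaining roles makes every statement match its speaker's type — contradiction.
So Jing is a knight.
Consider Hiro. Suppose Hiro is a knight.
Then no assignment of the remaining roles makes every statement match its speaker's type — contradiction.
So Hiro is a knave.
Consider Fatima. Suppose Fatima is a knave.
Then Jing's statement comes out false, contradicting Jing being a knight.
So Fatima is a knight.
Consider Elif. Suppose Elif is a knave.
Then Hiro's statement comes out true, contradicting Hiro being a knave.
So Elif is a knight.
Consider Omar. Suppose Omar is a knight.
Then Fatima's statement comes out false, contradicting Fatima being a knight.
So Omar is a knave.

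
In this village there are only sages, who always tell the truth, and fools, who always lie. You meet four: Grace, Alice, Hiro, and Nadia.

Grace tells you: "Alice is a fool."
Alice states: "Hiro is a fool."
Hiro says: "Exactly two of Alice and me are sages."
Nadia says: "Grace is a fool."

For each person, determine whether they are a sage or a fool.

Grace: fool, Alice: sage, Hiro: fool, Nadia: sage

Consider Grace. Suppose Grace is a sage.
Then no assignment of the remaining roles makes every statement match its speaker's type — contradiction.
So Grace is a fool.
With that fixed, Nadia's statement is true, so Nadia is a sage.
Consider Alice. Suppose Alice is a fool.
Then Grace's statement comes out true, contradicting Grace being a fool.
So Alice is a sage.
Consider Hiro. Suppose Hiro is a sage.
Then Alice's statement comes out false, contradicting Alice being a sage.
So Hiro is a fool.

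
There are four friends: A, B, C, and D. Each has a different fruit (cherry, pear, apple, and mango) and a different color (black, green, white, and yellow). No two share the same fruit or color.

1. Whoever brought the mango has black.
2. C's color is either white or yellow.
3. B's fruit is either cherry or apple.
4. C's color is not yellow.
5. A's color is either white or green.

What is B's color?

yellow

With clues 1–3, black is impossible for B's color.
With clues 1–4, white is impossible for B's color.
With clues 1–5, green is impossible for B's color.
That leaves yellow.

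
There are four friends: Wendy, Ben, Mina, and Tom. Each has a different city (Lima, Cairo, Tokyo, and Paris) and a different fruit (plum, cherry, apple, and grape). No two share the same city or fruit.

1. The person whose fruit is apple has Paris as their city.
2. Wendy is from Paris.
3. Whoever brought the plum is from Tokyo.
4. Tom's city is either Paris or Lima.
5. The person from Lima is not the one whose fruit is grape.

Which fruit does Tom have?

cherry

With clues 1–2, apple is impossible for Tom's fruit.
With clues 1–4, plum is impossible for Tom's fruit.
With clues 1–5, grape is impossible for Tom's fruit.
That leaves cherry.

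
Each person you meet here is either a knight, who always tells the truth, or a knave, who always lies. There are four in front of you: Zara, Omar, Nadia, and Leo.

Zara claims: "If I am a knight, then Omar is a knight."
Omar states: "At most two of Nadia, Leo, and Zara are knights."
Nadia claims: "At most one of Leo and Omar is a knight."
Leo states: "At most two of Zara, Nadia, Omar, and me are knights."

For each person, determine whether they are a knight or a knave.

Consider Zara. Suppose Zara is a knave.
Then Zara's own statement would have to be false, but it can't be — contradiction.
So Zara is a knight.
Consider Omar. Suppose Omar is a knave.
Then Zara's statement comes out false, contradicting Zara being a knight.
So Omar is a knight.
Consider Nadia. Suppose Nadia is a knave.
Then whichever role Leo has, Leo's statement has the wrong truth value — contradiction.
So Nadia is a knight.
With that fixed, Leo's statement is false, so Leo is a knave.

Zara: knight, Omar: knight, Nadia: knight, Leo: knave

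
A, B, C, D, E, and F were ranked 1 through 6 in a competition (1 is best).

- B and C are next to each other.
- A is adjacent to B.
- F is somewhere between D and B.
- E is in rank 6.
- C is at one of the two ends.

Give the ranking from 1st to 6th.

From clues 1–2: B is in {2,3,4,5}.
From clues 1–4: E → rank 6.
From clues 1–5: C → rank 1, B → rank 2, A → rank 3, F → rank 4, D → rank 5.

C, B, A, F, D, E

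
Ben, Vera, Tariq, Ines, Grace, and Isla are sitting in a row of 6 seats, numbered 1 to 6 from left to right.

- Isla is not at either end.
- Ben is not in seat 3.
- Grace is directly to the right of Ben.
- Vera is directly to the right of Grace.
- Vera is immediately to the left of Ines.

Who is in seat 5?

With clues 1–4, Ben and Vera are ruled out for seat 5.
With clues 1–5, Grace, Ines, and Tariq are ruled out for seat 5.
So seat 5 is Isla.

Isla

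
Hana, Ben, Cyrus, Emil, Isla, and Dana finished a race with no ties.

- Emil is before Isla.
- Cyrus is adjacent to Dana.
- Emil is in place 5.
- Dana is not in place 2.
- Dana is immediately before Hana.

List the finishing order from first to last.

From clue 1: Emil is in {1,2,3,4,5}.
From clues 1–3: Emil → place 5, Isla → place 6.
From clues 1–4: Cyrus is in {2,3,4}.
From clues 1–5: Ben → place 1, Cyrus → place 2, Dana → place 3, Hana → place 4.

Ben, Cyrus, Dana, Hana, Emil, Isla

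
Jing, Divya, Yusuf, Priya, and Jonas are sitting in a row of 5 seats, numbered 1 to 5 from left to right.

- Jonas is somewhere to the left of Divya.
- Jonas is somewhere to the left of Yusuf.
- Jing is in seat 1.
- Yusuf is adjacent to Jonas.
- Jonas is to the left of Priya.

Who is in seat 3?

With clues 1–3, Jing is ruled out for seat 3.
With clues 1–4, Divya and Priya are ruled out for seat 3.
With clues 1–5, Jonas is ruled out for seat 3.
So seat 3 is Yusuf.

Yusuf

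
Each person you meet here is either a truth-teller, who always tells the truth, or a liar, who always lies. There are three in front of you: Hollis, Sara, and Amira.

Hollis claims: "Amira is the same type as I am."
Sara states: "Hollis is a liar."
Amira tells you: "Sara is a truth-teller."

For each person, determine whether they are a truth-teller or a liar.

Consider Hollis. Suppose Hollis is a truth-teller.
Then no assignment of the remaining roles makes every statement match its speaker's type — contradiction.
So Hollis is a liar.
With that fixed, Sara's statement is true, so Sara is a truth-teller.
With that fixed, Amira's statement is true, so Amira is a truth-teller.

Hollis: liar, Sara: truth-teller, Amira: truth-teller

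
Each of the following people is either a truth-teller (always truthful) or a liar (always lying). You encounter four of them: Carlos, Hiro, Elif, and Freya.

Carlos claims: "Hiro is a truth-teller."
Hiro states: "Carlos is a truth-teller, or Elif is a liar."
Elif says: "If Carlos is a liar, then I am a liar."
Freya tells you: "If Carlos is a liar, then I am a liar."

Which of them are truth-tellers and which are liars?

Consider Carlos. Suppose Carlos is a liar.
Then whichever role Elif has, Elif's statement has the wrong truth value — contradiction.
So Carlos is a truth-teller.
With that fixed, Hiro's statement is true, so Hiro is a truth-teller.
With that fixed, Elif's statement is true, so Elif is a truth-teller.
With that fixed, Freya's statement is true, so Freya is a truth-teller.

Carlos: truth-teller, Hiro: truth-teller, Elif: truth-teller, Freya: truth-teller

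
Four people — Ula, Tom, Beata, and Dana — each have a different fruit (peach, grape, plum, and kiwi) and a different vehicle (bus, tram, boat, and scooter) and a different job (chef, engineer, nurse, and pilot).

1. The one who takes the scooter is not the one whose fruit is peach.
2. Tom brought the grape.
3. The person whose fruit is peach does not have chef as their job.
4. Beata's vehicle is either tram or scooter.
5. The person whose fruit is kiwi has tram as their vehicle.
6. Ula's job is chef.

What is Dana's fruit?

peach

With clues 1–2, grape is impossible for Dana's fruit.
With clues 1–6, kiwi and plum are impossible for Dana's fruit.
That leaves peach.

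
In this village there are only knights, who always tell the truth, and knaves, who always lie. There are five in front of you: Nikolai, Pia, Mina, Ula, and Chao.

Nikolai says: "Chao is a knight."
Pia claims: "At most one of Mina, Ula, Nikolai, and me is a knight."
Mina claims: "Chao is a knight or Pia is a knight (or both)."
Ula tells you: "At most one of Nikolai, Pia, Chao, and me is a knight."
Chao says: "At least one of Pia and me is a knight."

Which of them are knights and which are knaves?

Consider Nikolai. Suppose Nikolai is a knave.
Then no assignment of the remaining roles makes every statement match its speaker's type — contradiction.
So Nikolai is a knight.
Consider Pia. Suppose Pia is a knight.
Then Pia's own statement would have to be true, but it can't be — contradiction.
So Pia is a knave.
Consider Mina. Suppose Mina is a knave.
Then no assignment of the remaining roles makes every statement match its speaker's type — contradiction.
So Mina is a knight.
Consider Ula. Suppose Ula is a knight.
Then Ula's own statement would have to be true, but it can't be — contradiction.
So Ula is a knave.
Consider Chao. Suppose Chao is a knave.
Then Nikolai's statement comes out false, contradicting Nikolai being a knight.
So Chao is a knight.

Nikolai: knight, Pia: knave, Mina: knight, Ula: knave, Chao: knight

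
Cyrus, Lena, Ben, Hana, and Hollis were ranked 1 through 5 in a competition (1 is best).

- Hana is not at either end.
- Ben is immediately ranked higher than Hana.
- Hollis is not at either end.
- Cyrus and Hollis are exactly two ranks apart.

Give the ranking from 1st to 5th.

Ben, Hana, Hollis, Lena, Cyrus

From clue 1: Hana is in {2,3,4}.
From clues 1–2: Ben is in {1,2,3}.
From clues 1–4: Ben → rank 1, Hana → rank 2, Hollis → rank 3, Lena → rank 4, Cyrus → rank 5.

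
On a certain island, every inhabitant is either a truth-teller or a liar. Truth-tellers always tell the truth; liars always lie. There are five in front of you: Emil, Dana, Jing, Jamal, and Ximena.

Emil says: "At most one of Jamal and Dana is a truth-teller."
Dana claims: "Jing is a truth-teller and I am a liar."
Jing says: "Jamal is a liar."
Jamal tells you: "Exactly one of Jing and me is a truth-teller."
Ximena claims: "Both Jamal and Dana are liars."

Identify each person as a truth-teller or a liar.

Consider Emil. Suppose Emil is a liar.
Then no assignment of the remaining roles makes every statement match its speaker's type — contradiction.
So Emil is a truth-teller.
Consider Dana. Suppose Dana is a truth-teller.
Then Dana's own statement would have to be true, but it can't be — contradiction.
So Dana is a liar.
Consider Jing. Suppose Jing is a truth-teller.
Then Dana's statement comes out true, contradicting Dana being a liar.
So Jing is a liar.
Consider Jamal. Suppose Jamal is a liar.
Then Jing's statement comes out true, contradicting Jing being a liar.
So Jamal is a truth-teller.
With that fixed, Ximena's statement is false, so Ximena is a liar.

Emil: truth-teller, Dana: liar, Jing: liar, Jamal: truth-teller, Ximena: liar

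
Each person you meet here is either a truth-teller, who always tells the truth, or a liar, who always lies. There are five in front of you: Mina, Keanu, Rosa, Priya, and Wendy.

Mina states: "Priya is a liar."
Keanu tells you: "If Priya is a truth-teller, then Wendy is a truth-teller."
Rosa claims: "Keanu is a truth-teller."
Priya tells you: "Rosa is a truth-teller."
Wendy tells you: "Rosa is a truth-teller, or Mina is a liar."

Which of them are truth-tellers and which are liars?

Mina: liar, Keanu: truth-teller, Rosa: truth-teller, Priya: truth-teller, Wendy: truth-teller

Consider Mina. Suppose Mina is a truth-teller.
Then no assignment of the remaining roles makes every statement match its speaker's type — contradiction.
So Mina is a liar.
With that fixed, Wendy's statement is true, so Wendy is a truth-teller.
With that fixed, Keanu's statement is true, so Keanu is a truth-teller.
With that fixed, Rosa's statement is true, so Rosa is a truth-teller.
With that fixed, Priya's statement is true, so Priya is a truth-teller.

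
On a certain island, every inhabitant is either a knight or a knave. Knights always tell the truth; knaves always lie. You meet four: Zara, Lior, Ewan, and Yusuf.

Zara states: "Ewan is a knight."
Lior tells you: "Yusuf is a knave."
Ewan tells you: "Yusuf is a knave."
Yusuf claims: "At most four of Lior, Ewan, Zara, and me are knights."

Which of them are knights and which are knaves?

Zara: knave, Lior: knave, Ewan: knave, Yusuf: knight

Regardless of anyone's role, Yusuf's statement is true, so Yusuf is a knight.
With that fixed, Lior's statement is false, so Lior is a knave.
With that fixed, Ewan's statement is false, so Ewan is a knave.
With that fixed, Zara's statement is false, so Zara is a knave.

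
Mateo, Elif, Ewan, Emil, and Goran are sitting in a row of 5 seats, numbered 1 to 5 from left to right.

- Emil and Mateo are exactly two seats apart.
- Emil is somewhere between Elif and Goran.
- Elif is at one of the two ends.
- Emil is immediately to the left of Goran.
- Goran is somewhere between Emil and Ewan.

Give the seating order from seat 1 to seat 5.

From clues 1–2: Emil is in {2,3,4}.
From clues 1–3: Elif is in {1,5}.
From clues 1–4: Elif → seat 1.
From clues 1–5: Emil → seat 2, Goran → seat 3, Mateo → seat 4, Ewan → seat 5.

Elif, Emil, Goran, Mateo, Ewan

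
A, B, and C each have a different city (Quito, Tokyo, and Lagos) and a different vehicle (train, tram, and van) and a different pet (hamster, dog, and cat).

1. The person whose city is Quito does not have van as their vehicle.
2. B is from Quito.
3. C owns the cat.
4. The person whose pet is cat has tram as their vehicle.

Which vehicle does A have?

With clues 1–4, train and tram are impossible for A's vehicle.
That leaves van.

van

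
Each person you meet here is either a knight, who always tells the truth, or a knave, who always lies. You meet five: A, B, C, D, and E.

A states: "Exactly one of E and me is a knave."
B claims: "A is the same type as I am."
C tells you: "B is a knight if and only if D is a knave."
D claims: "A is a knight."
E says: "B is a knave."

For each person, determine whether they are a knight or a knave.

Consider A. Suppose A is a knave.
Then whichever role B has, B's statement has the wrong truth value — contradiction.
So A is a knight.
With that fixed, D's statement is true, so D is a knight.
Consider B. Suppose B is a knave.
Then no assignment of the remaining roles makes every statement match its speaker's type — contradiction.
So B is a knight.
With that fixed, C's statement is false, so C is a knave.
With that fixed, E's statement is false, so E is a knave.

A: knight, B: knight, C: knave, D: knight, E: knave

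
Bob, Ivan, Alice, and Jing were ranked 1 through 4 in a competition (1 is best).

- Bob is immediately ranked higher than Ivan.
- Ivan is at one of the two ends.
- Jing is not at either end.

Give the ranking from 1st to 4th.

From clue 1: Bob is in {1,2,3}.
From clues 1–2: Bob → rank 3, Ivan → rank 4.
From clues 1–3: Alice → rank 1, Jing → rank 2.

Alice, Jing, Bob, Ivan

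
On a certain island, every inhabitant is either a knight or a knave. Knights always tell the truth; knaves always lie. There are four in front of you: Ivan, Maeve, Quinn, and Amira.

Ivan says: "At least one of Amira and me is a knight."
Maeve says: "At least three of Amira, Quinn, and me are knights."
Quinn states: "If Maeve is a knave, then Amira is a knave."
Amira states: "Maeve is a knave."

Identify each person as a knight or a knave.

Ivan: knight, Maeve: knave, Quinn: knave, Amira: knight

Consider Ivan. Suppose Ivan is a knave.
Then no assignment of the remaining roles makes every statement match its speaker's type — contradiction.
So Ivan is a knight.
Consider Maeve. Suppose Maeve is a knight.
Then no assignment of the remaining roles makes every statement match its speaker's type — contradiction.
So Maeve is a knave.
With that fixed, Amira's statement is true, so Amira is a knight.
With that fixed, Quinn's statement is false, so Quinn is a knave.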